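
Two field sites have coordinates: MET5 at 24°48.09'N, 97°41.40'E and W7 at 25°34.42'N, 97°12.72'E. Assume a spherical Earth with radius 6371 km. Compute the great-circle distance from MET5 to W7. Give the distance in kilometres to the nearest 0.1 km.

98.4 km

MET5: φ = +24.80150°, λ = +97.69000°
W7: φ = +25.57367°, λ = +97.21200°
Δφ = 0.7722°,  Δλ = -0.4780°
a = sin²(Δφ/2) + cos φ₁ cos φ₂ sin²(Δλ/2) = 0.000060
c = 2·arcsin(√a) = 0.015447 rad = 0.8851°
d = R·c = 6371 × 0.015447 = 98.4 km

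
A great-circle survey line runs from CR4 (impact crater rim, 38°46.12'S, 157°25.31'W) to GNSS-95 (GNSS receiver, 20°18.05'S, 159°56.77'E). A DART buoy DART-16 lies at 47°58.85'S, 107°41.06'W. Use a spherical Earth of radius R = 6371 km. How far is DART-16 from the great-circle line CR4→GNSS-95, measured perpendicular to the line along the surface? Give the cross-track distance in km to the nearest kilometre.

CR4: φ = -38.76867°, λ = -157.42183°
GNSS-95: φ = -20.30083°, λ = +159.94617°
DART-16: φ = -47.98083°, λ = -107.68433°
δ₁₃ = central angle CR4→DART-16 = 0.639322 rad  (haversine)
θ₁₃ = bearing CR4→DART-16 = 121.118°,  θ₁₂ = bearing CR4→GNSS-95 = 284.270°
dₓₜ = R·arcsin(sin δ₁₃ · sin(θ₁₃ − θ₁₂)) = 6371·arcsin(0.59665·sin(-163.153°)) = -1107.260 km
|dₓₜ| = 1107.260 km

1107 km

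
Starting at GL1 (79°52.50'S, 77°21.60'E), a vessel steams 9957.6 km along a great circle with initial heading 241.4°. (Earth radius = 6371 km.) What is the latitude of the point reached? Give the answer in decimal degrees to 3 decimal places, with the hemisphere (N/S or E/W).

GL1: φ = -79.87500°, λ = +77.36000°
δ = d/R = 9957.6/6371 = 1.562957 rad
φ₂ = arcsin(sin φ₁ cos δ + cos φ₁ sin δ cos θ)
   = arcsin(-0.98443·0.00784 + 0.17580·0.99997·-0.47869) = -5.27100°
λ₂ = λ₁ + atan2(sin θ sin δ cos φ₁, cos δ − sin φ₁ sin φ₂) = -40.79378°

5.271°S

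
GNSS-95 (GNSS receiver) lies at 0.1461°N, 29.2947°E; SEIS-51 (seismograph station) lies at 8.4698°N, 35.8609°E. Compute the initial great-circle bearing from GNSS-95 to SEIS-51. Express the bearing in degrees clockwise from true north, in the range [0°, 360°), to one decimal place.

Δλ = 6.5662°
y = sin Δλ · cos φ₂ = 0.113104
x = cos φ₁ sin φ₂ − sin φ₁ cos φ₂ cos Δλ = 0.144782
θ = atan2(y, x) = 37.9970° → 37.9970° (mod 360°)

38.0°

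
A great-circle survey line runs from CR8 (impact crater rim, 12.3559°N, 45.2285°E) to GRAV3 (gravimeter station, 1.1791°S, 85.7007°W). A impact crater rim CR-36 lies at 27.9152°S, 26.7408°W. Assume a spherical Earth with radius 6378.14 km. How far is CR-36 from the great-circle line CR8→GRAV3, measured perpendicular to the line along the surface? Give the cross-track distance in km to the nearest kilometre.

δ₁₃ = central angle CR8→CR-36 = 1.403014 rad  (haversine)
θ₁₃ = bearing CR8→CR-36 = 238.453°,  θ₁₂ = bearing CR8→GRAV3 = 279.031°
dₓₜ = R·arcsin(sin δ₁₃ · sin(θ₁₃ − θ₁₂)) = 6378.14·arcsin(0.98596·sin(-40.578°)) = -4440.772 km
|dₓₜ| = 4440.772 km

4441 km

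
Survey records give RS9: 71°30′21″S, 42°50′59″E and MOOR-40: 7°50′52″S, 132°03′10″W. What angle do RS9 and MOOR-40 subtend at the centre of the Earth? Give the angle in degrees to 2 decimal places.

RS9: φ = -71.50583°, λ = +42.84972°
MOOR-40: φ = -7.84778°, λ = -132.05278°
Δφ = 63.6581°,  Δλ = -174.9025°
a = sin²(Δφ/2) + cos φ₁ cos φ₂ sin²(Δλ/2) = 0.591752
c = 2·arcsin(√a) = 1.755346 rad = 100.5739°

100.57°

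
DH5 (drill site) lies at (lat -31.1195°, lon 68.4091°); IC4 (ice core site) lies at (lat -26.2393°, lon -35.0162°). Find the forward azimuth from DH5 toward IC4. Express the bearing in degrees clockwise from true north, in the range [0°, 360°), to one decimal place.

240.9°

Δλ = -103.4253°
y = sin Δλ · cos φ₂ = -0.872445
x = cos φ₁ sin φ₂ − sin φ₁ cos φ₂ cos Δλ = -0.486126
θ = atan2(y, x) = -119.1266° → 240.8734° (mod 360°)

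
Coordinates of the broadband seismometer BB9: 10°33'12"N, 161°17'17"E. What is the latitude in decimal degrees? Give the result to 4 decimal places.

10.5533°N

10° + 33′/60 + 12″/3600 = 10 + 0.55000 + 0.00333 = 10.5533°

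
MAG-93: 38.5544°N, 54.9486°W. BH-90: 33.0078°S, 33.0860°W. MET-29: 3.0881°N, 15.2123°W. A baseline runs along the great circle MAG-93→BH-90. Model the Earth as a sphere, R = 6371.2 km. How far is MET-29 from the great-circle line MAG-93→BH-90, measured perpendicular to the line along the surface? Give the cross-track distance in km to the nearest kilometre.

δ₁₃ = central angle MAG-93→MET-29 = 0.883992 rad  (haversine)
θ₁₃ = bearing MAG-93→MET-29 = 124.362°,  θ₁₂ = bearing MAG-93→BH-90 = 161.080°
dₓₜ = R·arcsin(sin δ₁₃ · sin(θ₁₃ − θ₁₂)) = 6371.2·arcsin(0.77328·sin(-36.718°)) = -3062.094 km
|dₓₜ| = 3062.094 km

3062 km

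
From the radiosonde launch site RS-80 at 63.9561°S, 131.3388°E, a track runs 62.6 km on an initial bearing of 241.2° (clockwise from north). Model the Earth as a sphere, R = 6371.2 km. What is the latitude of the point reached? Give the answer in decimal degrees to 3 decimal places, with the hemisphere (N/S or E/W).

64.223°S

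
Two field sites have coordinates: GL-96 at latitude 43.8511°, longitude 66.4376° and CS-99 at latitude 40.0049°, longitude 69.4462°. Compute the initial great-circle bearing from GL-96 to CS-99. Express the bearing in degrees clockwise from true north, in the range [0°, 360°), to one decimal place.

148.8°

Δλ = 3.0086°
y = sin Δλ · cos φ₂ = 0.040204
x = cos φ₁ sin φ₂ − sin φ₁ cos φ₂ cos Δλ = -0.066347
θ = atan2(y, x) = 148.7858° → 148.7858° (mod 360°)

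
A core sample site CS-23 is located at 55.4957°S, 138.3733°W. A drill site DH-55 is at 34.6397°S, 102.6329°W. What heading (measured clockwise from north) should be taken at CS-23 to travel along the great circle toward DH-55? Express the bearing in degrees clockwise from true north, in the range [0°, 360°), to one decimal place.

Δλ = 35.7404°
y = sin Δλ · cos φ₂ = 0.480575
x = cos φ₁ sin φ₂ − sin φ₁ cos φ₂ cos Δλ = 0.228332
θ = atan2(y, x) = 64.5865° → 64.5865° (mod 360°)

64.6°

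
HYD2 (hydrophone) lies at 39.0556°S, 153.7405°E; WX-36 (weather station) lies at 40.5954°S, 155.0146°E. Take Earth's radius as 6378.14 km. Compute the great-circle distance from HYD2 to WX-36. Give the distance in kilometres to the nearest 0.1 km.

Δφ = -1.5398°,  Δλ = 1.2741°
a = sin²(Δφ/2) + cos φ₁ cos φ₂ sin²(Δλ/2) = 0.000253
c = 2·arcsin(√a) = 0.031841 rad = 1.8244°
d = R·c = 6378.14 × 0.031841 = 203.1 km

203.1 km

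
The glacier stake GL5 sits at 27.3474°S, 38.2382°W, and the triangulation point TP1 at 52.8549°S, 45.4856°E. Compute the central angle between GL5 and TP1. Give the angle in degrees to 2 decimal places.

64.86°

Δφ = -25.5075°,  Δλ = 83.7238°
a = sin²(Δφ/2) + cos φ₁ cos φ₂ sin²(Δλ/2) = 0.287593
c = 2·arcsin(√a) = 1.132040 rad = 64.8611°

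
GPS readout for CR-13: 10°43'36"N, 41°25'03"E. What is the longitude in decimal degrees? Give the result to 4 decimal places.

41.4175°E

41° + 25′/60 + 3″/3600 = 41 + 0.41667 + 0.00083 = 41.4175°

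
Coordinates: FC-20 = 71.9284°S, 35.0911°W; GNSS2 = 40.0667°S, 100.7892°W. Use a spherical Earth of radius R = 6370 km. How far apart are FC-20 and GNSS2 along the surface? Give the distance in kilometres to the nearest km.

Δφ = 31.8617°,  Δλ = -65.6981°
a = sin²(Δφ/2) + cos φ₁ cos φ₂ sin²(Δλ/2) = 0.145187
c = 2·arcsin(√a) = 0.781829 rad = 44.7955°
d = R·c = 6370 × 0.781829 = 4980.2 km

4980 km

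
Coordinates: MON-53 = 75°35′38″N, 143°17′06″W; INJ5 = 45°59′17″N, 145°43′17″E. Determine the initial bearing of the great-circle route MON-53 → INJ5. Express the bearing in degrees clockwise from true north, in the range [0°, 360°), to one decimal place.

266.5°

MON-53: φ = +75.59389°, λ = -143.28500°
INJ5: φ = +45.98806°, λ = +145.72139°
Δλ = -70.9936°
y = sin Δλ · cos φ₂ = -0.656929
x = cos φ₁ sin φ₂ − sin φ₁ cos φ₂ cos Δλ = -0.040235
θ = atan2(y, x) = -93.5048° → 266.4952° (mod 360°)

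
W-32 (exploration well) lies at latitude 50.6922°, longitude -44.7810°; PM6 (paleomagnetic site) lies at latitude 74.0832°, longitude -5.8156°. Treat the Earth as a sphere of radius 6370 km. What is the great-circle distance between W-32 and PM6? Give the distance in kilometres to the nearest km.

3164 km

Δφ = 23.3910°,  Δλ = 38.9654°
a = sin²(Δφ/2) + cos φ₁ cos φ₂ sin²(Δλ/2) = 0.060416
c = 2·arcsin(√a) = 0.496685 rad = 28.4580°
d = R·c = 6370 × 0.496685 = 3163.9 km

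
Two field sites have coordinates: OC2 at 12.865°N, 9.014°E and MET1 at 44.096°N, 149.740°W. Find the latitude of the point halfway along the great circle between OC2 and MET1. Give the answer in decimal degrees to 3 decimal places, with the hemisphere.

66.397°N

Bx = cos φ₂ cos Δλ = -0.669363,  By = cos φ₂ sin Δλ = -0.260247
φₘ = atan2(sin φ₁ + sin φ₂, √((cos φ₁ + Bx)² + By²)) = 66.39700°
λₘ = λ₁ + atan2(By, cos φ₁ + Bx) = -31.40958°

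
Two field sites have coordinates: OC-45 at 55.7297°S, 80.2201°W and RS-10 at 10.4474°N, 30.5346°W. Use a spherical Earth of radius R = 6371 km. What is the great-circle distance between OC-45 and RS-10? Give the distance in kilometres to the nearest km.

8670 km

Δφ = 66.1771°,  Δλ = 49.6855°
a = sin²(Δφ/2) + cos φ₁ cos φ₂ sin²(Δλ/2) = 0.395788
c = 2·arcsin(√a) = 1.360834 rad = 77.9700°
d = R·c = 6371 × 1.360834 = 8669.9 km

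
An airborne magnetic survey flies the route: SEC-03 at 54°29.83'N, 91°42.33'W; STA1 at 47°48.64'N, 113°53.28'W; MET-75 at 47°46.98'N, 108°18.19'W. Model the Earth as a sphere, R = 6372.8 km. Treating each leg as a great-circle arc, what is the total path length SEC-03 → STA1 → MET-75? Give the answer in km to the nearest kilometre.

SEC-03: φ = +54.49717°, λ = -91.70550°
STA1: φ = +47.81067°, λ = -113.88800°
MET-75: φ = +47.78300°, λ = -108.30317°
SEC-03→STA1: c = 0.267891 rad, d = 1707.21 km
STA1→MET-75: c = 0.065467 rad, d = 417.21 km
Total = 1707.21 + 417.21 = 2124.42 km

2124 km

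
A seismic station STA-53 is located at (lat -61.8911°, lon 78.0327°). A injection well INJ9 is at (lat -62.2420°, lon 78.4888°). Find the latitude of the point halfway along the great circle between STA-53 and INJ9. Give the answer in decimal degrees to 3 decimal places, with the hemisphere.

Bx = cos φ₂ cos Δλ = 0.465723,  By = cos φ₂ sin Δλ = 0.003707
φₘ = atan2(sin φ₁ + sin φ₂, √((cos φ₁ + Bx)² + By²)) = -62.06674°
λₘ = λ₁ + atan2(By, cos φ₁ + Bx) = 78.25943°

62.067°S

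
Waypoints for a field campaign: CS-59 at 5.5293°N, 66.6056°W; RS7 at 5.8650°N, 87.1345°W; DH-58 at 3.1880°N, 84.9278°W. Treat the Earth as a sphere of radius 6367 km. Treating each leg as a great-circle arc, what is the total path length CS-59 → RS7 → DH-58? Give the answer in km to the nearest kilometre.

CS-59→RS7: c = 0.356556 rad, d = 2270.19 km
RS7→DH-58: c = 0.060472 rad, d = 385.02 km
Total = 2270.19 + 385.02 = 2655.21 km

2655 km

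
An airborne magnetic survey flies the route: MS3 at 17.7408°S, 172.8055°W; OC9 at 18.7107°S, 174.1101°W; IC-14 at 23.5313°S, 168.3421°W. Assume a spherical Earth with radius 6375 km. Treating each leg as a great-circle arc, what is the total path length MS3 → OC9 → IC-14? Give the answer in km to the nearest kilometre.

979 km

MS3→OC9: c = 0.027464 rad, d = 175.08 km
OC9→IC-14: c = 0.126051 rad, d = 803.58 km
Total = 175.08 + 803.58 = 978.66 km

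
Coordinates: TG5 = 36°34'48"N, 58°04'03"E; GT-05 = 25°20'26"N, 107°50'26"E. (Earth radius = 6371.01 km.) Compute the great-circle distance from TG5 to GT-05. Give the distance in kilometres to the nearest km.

TG5: φ = +36.58000°, λ = +58.06750°
GT-05: φ = +25.34056°, λ = +107.84056°
Δφ = -11.2394°,  Δλ = 49.7731°
a = sin²(Δφ/2) + cos φ₁ cos φ₂ sin²(Δλ/2) = 0.138115
c = 2·arcsin(√a) = 0.761546 rad = 43.6334°
d = R·c = 6371.01 × 0.761546 = 4851.8 km

4852 km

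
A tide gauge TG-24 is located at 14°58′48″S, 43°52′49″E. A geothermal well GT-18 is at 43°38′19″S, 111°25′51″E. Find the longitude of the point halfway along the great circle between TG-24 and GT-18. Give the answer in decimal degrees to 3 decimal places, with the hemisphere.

TG-24: φ = -14.98000°, λ = +43.88028°
GT-18: φ = -43.63861°, λ = +111.43083°
Bx = cos φ₂ cos Δλ = 0.276361,  By = cos φ₂ sin Δλ = 0.668862
φₘ = atan2(sin φ₁ + sin φ₂, √((cos φ₁ + Bx)² + By²)) = -33.91251°
λₘ = λ₁ + atan2(By, cos φ₁ + Bx) = 72.17710°

72.177°E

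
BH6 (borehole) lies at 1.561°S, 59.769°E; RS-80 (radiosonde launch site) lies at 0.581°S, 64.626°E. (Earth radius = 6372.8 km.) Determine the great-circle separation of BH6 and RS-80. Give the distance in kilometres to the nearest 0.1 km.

551.0 km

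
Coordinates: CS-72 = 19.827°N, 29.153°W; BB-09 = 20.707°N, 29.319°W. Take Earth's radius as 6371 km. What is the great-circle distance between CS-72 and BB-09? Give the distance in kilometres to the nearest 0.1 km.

99.4 km

Δφ = 0.8800°,  Δλ = -0.1660°
a = sin²(Δφ/2) + cos φ₁ cos φ₂ sin²(Δλ/2) = 0.000061
c = 2·arcsin(√a) = 0.015598 rad = 0.8937°
d = R·c = 6371 × 0.015598 = 99.4 km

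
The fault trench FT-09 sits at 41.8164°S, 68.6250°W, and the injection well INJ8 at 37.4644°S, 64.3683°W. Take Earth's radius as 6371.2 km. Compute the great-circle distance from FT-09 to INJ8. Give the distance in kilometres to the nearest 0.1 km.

605.7 km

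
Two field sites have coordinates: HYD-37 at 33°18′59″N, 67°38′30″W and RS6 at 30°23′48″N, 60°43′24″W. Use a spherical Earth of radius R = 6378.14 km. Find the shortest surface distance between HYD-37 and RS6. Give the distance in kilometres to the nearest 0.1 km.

730.2 km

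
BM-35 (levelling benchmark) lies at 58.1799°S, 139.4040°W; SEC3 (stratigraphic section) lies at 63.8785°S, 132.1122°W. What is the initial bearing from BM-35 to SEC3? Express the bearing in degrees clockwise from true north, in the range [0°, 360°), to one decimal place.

Δλ = 7.2918°
y = sin Δλ · cos φ₂ = 0.055881
x = cos φ₁ sin φ₂ − sin φ₁ cos φ₂ cos Δλ = -0.102321
θ = atan2(y, x) = 151.3595° → 151.3595° (mod 360°)

151.4°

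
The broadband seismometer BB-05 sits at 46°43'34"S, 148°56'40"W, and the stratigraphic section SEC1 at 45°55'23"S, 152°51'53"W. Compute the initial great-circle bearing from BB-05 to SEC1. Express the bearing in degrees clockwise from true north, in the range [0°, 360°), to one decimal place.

285.1°

BB-05: φ = -46.72611°, λ = -148.94444°
SEC1: φ = -45.92306°, λ = -152.86472°
Δλ = -3.9203°
y = sin Δλ · cos φ₂ = -0.047559
x = cos φ₁ sin φ₂ − sin φ₁ cos φ₂ cos Δλ = 0.012830
θ = atan2(y, x) = -74.9021° → 285.0979° (mod 360°)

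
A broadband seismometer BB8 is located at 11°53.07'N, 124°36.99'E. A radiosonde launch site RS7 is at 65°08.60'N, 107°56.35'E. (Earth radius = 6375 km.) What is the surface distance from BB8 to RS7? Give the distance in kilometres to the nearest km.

6062 km

BB8: φ = +11.88450°, λ = +124.61650°
RS7: φ = +65.14333°, λ = +107.93917°
Δφ = 53.2588°,  Δλ = -16.6773°
a = sin²(Δφ/2) + cos φ₁ cos φ₂ sin²(Δλ/2) = 0.209551
c = 2·arcsin(√a) = 0.950964 rad = 54.4862°
d = R·c = 6375 × 0.950964 = 6062.4 km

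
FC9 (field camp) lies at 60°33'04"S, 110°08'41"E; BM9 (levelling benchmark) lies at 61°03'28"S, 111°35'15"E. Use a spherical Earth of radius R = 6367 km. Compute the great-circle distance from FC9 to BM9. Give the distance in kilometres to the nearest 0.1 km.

96.4 km

FC9: φ = -60.55111°, λ = +110.14472°
BM9: φ = -61.05778°, λ = +111.58750°
Δφ = -0.5067°,  Δλ = 1.4428°
a = sin²(Δφ/2) + cos φ₁ cos φ₂ sin²(Δλ/2) = 0.000057
c = 2·arcsin(√a) = 0.015135 rad = 0.8672°
d = R·c = 6367 × 0.015135 = 96.4 km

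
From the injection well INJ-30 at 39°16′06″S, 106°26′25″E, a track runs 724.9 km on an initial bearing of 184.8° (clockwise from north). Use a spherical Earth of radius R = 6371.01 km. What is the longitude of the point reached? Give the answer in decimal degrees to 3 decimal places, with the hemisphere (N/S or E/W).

105.660°E

INJ-30: φ = -39.26833°, λ = +106.44028°
δ = d/R = 724.9/6371.01 = 0.113781 rad
φ₂ = arcsin(sin φ₁ cos δ + cos φ₁ sin δ cos θ)
   = arcsin(-0.63295·0.99353 + 0.77419·0.11354·-0.99649) = -45.76218°
λ₂ = λ₁ + atan2(sin θ sin δ cos φ₁, cos δ − sin φ₁ sin φ₂) = 105.66000°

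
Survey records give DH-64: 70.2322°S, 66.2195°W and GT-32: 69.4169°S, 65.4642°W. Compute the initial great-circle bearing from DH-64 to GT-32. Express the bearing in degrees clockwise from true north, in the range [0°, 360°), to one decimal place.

Δλ = 0.7553°
y = sin Δλ · cos φ₂ = 0.004634
x = cos φ₁ sin φ₂ − sin φ₁ cos φ₂ cos Δλ = 0.014200
θ = atan2(y, x) = 18.0743° → 18.0743° (mod 360°)

18.1°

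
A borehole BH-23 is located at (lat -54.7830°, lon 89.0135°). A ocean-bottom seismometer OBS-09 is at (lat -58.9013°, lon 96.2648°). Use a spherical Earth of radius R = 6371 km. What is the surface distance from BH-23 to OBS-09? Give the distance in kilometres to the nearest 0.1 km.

635.1 km

Δφ = -4.1183°,  Δλ = 7.2513°
a = sin²(Δφ/2) + cos φ₁ cos φ₂ sin²(Δλ/2) = 0.002482
c = 2·arcsin(√a) = 0.099684 rad = 5.7115°
d = R·c = 6371 × 0.099684 = 635.1 km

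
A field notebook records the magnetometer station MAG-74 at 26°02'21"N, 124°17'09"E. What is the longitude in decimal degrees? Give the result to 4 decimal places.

124.2858°E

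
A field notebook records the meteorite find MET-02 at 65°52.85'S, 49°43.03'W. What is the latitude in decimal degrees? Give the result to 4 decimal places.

65° + 52.85′/60 = 65 + 0.88083 = 65.8808°

65.8808°S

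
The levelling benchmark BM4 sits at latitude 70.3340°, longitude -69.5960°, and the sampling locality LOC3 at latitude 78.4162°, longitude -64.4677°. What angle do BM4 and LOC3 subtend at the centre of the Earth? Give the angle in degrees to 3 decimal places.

8.192°

Δφ = 8.0822°,  Δλ = 5.1283°
a = sin²(Δφ/2) + cos φ₁ cos φ₂ sin²(Δλ/2) = 0.005102
c = 2·arcsin(√a) = 0.142972 rad = 8.1917°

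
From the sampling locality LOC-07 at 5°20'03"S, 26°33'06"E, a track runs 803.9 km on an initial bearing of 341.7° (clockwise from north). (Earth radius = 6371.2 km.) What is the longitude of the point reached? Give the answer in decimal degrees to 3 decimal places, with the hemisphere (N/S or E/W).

24.286°E

LOC-07: φ = -5.33417°, λ = +26.55167°
δ = d/R = 803.9/6371.2 = 0.126177 rad
φ₂ = arcsin(sin φ₁ cos δ + cos φ₁ sin δ cos θ)
   = arcsin(-0.09296·0.99205 + 0.99567·0.12584·0.94943) = 1.53201°
λ₂ = λ₁ + atan2(sin θ sin δ cos φ₁, cos δ − sin φ₁ sin φ₂) = 24.28630°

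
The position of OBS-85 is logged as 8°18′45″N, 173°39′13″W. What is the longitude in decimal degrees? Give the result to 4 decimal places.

173° + 39′/60 + 13″/3600 = 173 + 0.65000 + 0.00361 = 173.6536°

173.6536°W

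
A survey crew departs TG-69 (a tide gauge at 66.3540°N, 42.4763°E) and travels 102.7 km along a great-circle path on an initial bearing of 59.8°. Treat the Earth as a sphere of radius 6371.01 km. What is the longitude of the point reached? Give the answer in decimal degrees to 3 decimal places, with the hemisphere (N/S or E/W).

44.503°E

δ = d/R = 102.7/6371.01 = 0.016120 rad
φ₂ = arcsin(sin φ₁ cos δ + cos φ₁ sin δ cos θ)
   = arcsin(0.91604·0.99987 + 0.40108·0.01612·0.50302) = 66.80564°
λ₂ = λ₁ + atan2(sin θ sin δ cos φ₁, cos δ − sin φ₁ sin φ₂) = 44.50340°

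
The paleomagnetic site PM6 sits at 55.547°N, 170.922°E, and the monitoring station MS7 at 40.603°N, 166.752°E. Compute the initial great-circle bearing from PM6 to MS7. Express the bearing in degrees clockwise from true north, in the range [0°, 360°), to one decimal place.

Δλ = -4.1700°
y = sin Δλ · cos φ₂ = -0.055209
x = cos φ₁ sin φ₂ − sin φ₁ cos φ₂ cos Δλ = -0.256217
θ = atan2(y, x) = -167.8401° → 192.1599° (mod 360°)

192.2°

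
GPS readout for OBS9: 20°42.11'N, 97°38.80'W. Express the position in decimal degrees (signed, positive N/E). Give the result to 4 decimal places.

+20.7018°, -97.6467°

lat: 20.7018° N → +20.7018°
lon: 97.6467° W → -97.6467°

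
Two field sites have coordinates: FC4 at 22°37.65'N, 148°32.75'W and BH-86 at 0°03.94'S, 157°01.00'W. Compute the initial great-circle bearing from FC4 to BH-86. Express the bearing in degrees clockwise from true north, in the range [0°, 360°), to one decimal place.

FC4: φ = +22.62750°, λ = -148.54583°
BH-86: φ = -0.06567°, λ = -157.01667°
Δλ = -8.4708°
y = sin Δλ · cos φ₂ = -0.147306
x = cos φ₁ sin φ₂ − sin φ₁ cos φ₂ cos Δλ = -0.381599
θ = atan2(y, x) = -158.8923° → 201.1077° (mod 360°)

201.1°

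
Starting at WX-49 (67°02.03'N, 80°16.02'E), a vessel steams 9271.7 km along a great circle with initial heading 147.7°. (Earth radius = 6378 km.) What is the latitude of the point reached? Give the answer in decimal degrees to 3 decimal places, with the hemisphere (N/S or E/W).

12.708°S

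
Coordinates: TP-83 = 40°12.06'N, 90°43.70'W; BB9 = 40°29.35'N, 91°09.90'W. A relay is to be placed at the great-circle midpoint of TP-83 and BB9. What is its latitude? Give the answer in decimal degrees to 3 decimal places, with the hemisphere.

40.345°N

TP-83: φ = +40.20100°, λ = -90.72833°
BB9: φ = +40.48917°, λ = -91.16500°
Bx = cos φ₂ cos Δλ = 0.760507,  By = cos φ₂ sin Δλ = -0.005796
φₘ = atan2(sin φ₁ + sin φ₂, √((cos φ₁ + Bx)² + By²)) = 40.34529°
λₘ = λ₁ + atan2(By, cos φ₁ + Bx) = -90.94620°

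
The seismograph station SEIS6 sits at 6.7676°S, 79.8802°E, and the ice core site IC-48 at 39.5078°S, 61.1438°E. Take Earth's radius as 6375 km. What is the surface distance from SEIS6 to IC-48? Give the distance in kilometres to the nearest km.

4097 km

Δφ = -32.7402°,  Δλ = -18.7364°
a = sin²(Δφ/2) + cos φ₁ cos φ₂ sin²(Δλ/2) = 0.099735
c = 2·arcsin(√a) = 0.642618 rad = 36.8193°
d = R·c = 6375 × 0.642618 = 4096.7 km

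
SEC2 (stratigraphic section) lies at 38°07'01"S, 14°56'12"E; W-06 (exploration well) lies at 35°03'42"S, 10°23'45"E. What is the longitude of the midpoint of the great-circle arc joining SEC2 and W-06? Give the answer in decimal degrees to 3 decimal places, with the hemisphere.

12.621°E

SEC2: φ = -38.11694°, λ = +14.93667°
W-06: φ = -35.06167°, λ = +10.39583°
Bx = cos φ₂ cos Δλ = 0.815965,  By = cos φ₂ sin Δλ = -0.064803
φₘ = atan2(sin φ₁ + sin φ₂, √((cos φ₁ + Bx)² + By²)) = -36.61083°
λₘ = λ₁ + atan2(By, cos φ₁ + Bx) = 12.62128°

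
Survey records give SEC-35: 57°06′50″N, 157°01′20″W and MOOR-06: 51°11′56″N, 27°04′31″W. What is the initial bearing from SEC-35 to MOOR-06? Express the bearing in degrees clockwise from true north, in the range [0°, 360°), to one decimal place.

32.3°

SEC-35: φ = +57.11389°, λ = -157.02222°
MOOR-06: φ = +51.19889°, λ = -27.07528°
Δλ = 129.9469°
y = sin Δλ · cos φ₂ = 0.480391
x = cos φ₁ sin φ₂ − sin φ₁ cos φ₂ cos Δλ = 0.761015
θ = atan2(y, x) = 32.2622° → 32.2622° (mod 360°)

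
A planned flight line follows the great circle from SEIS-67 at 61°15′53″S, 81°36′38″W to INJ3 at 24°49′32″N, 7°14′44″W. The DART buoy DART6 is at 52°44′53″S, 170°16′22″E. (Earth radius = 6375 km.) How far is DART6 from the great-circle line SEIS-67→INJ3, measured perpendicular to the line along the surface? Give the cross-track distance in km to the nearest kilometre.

SEIS-67: φ = -61.26472°, λ = -81.61056°
INJ3: φ = +24.82556°, λ = -7.24556°
DART6: φ = -52.74806°, λ = +170.27278°
δ₁₃ = central angle SEIS-67→DART6 = 0.917932 rad  (haversine)
θ₁₃ = bearing SEIS-67→DART6 = 226.407°,  θ₁₂ = bearing SEIS-67→INJ3 = 64.529°
dₓₜ = R·arcsin(sin δ₁₃ · sin(θ₁₃ − θ₁₂)) = 6375·arcsin(0.79435·sin(161.878°)) = 1591.593 km
|dₓₜ| = 1591.593 km

1592 km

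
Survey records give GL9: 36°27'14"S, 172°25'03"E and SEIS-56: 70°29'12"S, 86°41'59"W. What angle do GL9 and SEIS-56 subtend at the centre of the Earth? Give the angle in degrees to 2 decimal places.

GL9: φ = -36.45389°, λ = +172.41750°
SEIS-56: φ = -70.48667°, λ = -86.69972°
Δφ = -34.0328°,  Δλ = 100.8828°
a = sin²(Δφ/2) + cos φ₁ cos φ₂ sin²(Δλ/2) = 0.245338
c = 2·arcsin(√a) = 1.036398 rad = 59.3812°

59.38°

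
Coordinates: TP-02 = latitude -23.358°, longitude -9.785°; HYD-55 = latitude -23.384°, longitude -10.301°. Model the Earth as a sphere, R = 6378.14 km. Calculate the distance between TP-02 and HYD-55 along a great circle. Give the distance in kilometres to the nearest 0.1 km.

Δφ = -0.0260°,  Δλ = -0.5160°
a = sin²(Δφ/2) + cos φ₁ cos φ₂ sin²(Δλ/2) = 0.000017
c = 2·arcsin(√a) = 0.008279 rad = 0.4744°
d = R·c = 6378.14 × 0.008279 = 52.8 km

52.8 km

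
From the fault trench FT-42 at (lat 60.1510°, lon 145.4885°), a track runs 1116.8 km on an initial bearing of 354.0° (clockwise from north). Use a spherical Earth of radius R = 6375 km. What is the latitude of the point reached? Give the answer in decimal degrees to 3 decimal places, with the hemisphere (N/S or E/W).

δ = d/R = 1116.8/6375 = 0.175184 rad
φ₂ = arcsin(sin φ₁ cos δ + cos φ₁ sin δ cos θ)
   = arcsin(0.86734·0.98469 + 0.49772·0.17429·0.99452) = 70.10814°
λ₂ = λ₁ + atan2(sin θ sin δ cos φ₁, cos δ − sin φ₁ sin φ₂) = 142.41917°

70.108°N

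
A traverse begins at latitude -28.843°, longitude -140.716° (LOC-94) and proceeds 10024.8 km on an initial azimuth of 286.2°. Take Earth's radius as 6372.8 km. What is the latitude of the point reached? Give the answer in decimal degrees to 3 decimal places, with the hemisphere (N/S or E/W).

δ = d/R = 10024.8/6372.8 = 1.573061 rad
φ₂ = arcsin(sin φ₁ cos δ + cos φ₁ sin δ cos θ)
   = arcsin(-0.48241·-0.00226 + 0.87594·1.00000·0.27899) = 14.20976°
λ₂ = λ₁ + atan2(sin θ sin δ cos φ₁, cos δ − sin φ₁ sin φ₂) = 137.14614°

14.210°N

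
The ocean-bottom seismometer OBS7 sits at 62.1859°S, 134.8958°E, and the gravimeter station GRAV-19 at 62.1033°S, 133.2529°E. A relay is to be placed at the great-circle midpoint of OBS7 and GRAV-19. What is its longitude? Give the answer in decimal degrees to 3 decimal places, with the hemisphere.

Bx = cos φ₂ cos Δλ = 0.467687,  By = cos φ₂ sin Δλ = -0.013414
φₘ = atan2(sin φ₁ + sin φ₂, √((cos φ₁ + Bx)² + By²)) = -62.14703°
λₘ = λ₁ + atan2(By, cos φ₁ + Bx) = 134.07323°

134.073°E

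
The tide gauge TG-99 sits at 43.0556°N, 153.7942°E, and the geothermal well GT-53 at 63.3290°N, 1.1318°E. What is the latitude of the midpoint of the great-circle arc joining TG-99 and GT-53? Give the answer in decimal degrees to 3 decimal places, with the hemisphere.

Bx = cos φ₂ cos Δλ = -0.398736,  By = cos φ₂ sin Δλ = -0.206134
φₘ = atan2(sin φ₁ + sin φ₂, √((cos φ₁ + Bx)² + By²)) = 76.07759°
λₘ = λ₁ + atan2(By, cos φ₁ + Bx) = 121.95522°

76.078°N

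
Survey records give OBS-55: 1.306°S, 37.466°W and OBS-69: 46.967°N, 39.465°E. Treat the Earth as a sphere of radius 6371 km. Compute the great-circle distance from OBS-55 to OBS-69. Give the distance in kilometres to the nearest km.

Δφ = 48.2730°,  Δλ = 76.9310°
a = sin²(Δφ/2) + cos φ₁ cos φ₂ sin²(Δλ/2) = 0.431194
c = 2·arcsin(√a) = 1.432747 rad = 82.0903°
d = R·c = 6371 × 1.432747 = 9128.0 km

9128 km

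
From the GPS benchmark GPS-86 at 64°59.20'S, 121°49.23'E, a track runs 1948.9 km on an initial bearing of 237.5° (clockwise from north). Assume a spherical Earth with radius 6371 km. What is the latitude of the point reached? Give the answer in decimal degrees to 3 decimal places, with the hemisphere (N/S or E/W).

GPS-86: φ = -64.98667°, λ = +121.82050°
δ = d/R = 1948.9/6371 = 0.305902 rad
φ₂ = arcsin(sin φ₁ cos δ + cos φ₁ sin δ cos θ)
   = arcsin(-0.90621·0.95358 + 0.42283·0.30115·-0.53730) = -68.83700°
λ₂ = λ₁ + atan2(sin θ sin δ cos φ₁, cos δ − sin φ₁ sin φ₂) = 77.10962°

68.837°S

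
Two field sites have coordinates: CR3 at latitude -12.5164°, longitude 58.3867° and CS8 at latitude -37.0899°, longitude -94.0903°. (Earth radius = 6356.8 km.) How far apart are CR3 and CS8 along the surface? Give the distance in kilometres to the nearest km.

13763 km

Δφ = -24.5735°,  Δλ = -152.4770°
a = sin²(Δφ/2) + cos φ₁ cos φ₂ sin²(Δλ/2) = 0.779952
c = 2·arcsin(√a) = 2.165066 rad = 124.0491°
d = R·c = 6356.8 × 2.165066 = 13762.9 km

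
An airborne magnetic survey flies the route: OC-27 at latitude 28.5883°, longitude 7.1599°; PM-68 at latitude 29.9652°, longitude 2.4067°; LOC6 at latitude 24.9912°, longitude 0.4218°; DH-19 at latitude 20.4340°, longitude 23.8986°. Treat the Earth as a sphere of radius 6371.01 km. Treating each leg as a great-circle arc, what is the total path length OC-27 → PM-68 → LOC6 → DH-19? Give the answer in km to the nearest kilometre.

3530 km

OC-27→PM-68: c = 0.076241 rad, d = 485.73 km
PM-68→LOC6: c = 0.092087 rad, d = 586.69 km
LOC6→DH-19: c = 0.385710 rad, d = 2457.36 km
Total = 485.73 + 586.69 + 2457.36 = 3529.78 km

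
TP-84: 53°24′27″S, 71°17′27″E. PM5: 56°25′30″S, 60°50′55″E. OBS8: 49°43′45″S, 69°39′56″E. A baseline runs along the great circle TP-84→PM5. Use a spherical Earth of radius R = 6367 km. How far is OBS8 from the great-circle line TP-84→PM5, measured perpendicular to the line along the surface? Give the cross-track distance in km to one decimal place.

TP-84: φ = -53.40750°, λ = +71.29083°
PM5: φ = -56.42500°, λ = +60.84861°
OBS8: φ = -49.72917°, λ = +69.66556°
δ₁₃ = central angle TP-84→OBS8 = 0.066572 rad  (haversine)
θ₁₃ = bearing TP-84→OBS8 = 344.002°,  θ₁₂ = bearing TP-84→PM5 = 239.097°
dₓₜ = R·arcsin(sin δ₁₃ · sin(θ₁₃ − θ₁₂)) = 6367·arcsin(0.06652·sin(104.905°)) = 409.580 km
|dₓₜ| = 409.580 km

409.6 km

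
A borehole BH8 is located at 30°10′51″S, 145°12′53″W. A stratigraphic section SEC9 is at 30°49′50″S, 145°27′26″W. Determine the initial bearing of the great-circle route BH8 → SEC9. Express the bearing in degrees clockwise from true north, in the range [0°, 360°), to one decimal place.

197.8°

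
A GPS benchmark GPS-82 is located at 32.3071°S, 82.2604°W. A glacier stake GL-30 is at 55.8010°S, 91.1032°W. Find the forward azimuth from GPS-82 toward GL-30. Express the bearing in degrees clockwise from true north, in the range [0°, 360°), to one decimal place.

192.1°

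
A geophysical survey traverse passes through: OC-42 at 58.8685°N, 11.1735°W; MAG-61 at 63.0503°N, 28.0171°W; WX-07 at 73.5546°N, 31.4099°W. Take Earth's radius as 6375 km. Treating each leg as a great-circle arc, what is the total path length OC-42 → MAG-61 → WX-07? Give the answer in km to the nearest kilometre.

OC-42→MAG-61: c = 0.159634 rad, d = 1017.66 km
MAG-61→WX-07: c = 0.184564 rad, d = 1176.60 km
Total = 1017.66 + 1176.60 = 2194.26 km

2194 km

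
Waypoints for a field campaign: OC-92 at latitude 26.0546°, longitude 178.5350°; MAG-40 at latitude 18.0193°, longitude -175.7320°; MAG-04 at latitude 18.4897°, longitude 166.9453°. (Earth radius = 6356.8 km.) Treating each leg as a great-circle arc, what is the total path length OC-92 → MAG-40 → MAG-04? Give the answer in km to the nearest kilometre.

2894 km

OC-92→MAG-40: c = 0.168072 rad, d = 1068.40 km
MAG-40→MAG-04: c = 0.287131 rad, d = 1825.23 km
Total = 1068.40 + 1825.23 = 2893.64 km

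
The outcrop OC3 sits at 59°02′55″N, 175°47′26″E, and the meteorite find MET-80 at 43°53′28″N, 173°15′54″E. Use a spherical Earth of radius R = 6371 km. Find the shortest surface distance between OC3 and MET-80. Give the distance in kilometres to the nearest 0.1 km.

OC3: φ = +59.04861°, λ = +175.79056°
MET-80: φ = +43.89111°, λ = +173.26500°
Δφ = -15.1575°,  Δλ = -2.5256°
a = sin²(Δφ/2) + cos φ₁ cos φ₂ sin²(Δλ/2) = 0.017575
c = 2·arcsin(√a) = 0.265922 rad = 15.2362°
d = R·c = 6371 × 0.265922 = 1694.2 km

1694.2 km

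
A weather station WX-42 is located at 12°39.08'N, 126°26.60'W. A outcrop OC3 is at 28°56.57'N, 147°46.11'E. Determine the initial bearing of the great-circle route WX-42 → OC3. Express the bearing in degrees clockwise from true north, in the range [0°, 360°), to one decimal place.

297.7°

WX-42: φ = +12.65133°, λ = -126.44333°
OC3: φ = +28.94283°, λ = +147.76850°
Δλ = -85.7882°
y = sin Δλ · cos φ₂ = -0.872740
x = cos φ₁ sin φ₂ − sin φ₁ cos φ₂ cos Δλ = 0.458111
θ = atan2(y, x) = -62.3045° → 297.6955° (mod 360°)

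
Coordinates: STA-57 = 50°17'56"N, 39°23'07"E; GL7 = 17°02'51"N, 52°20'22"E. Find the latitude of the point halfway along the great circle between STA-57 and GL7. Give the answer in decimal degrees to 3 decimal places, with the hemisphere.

STA-57: φ = +50.29889°, λ = +39.38528°
GL7: φ = +17.04750°, λ = +52.33944°
Bx = cos φ₂ cos Δλ = 0.931730,  By = cos φ₂ sin Δλ = 0.214322
φₘ = atan2(sin φ₁ + sin φ₂, √((cos φ₁ + Bx)² + By²)) = 33.83594°
λₘ = λ₁ + atan2(By, cos φ₁ + Bx) = 47.15621°

33.836°N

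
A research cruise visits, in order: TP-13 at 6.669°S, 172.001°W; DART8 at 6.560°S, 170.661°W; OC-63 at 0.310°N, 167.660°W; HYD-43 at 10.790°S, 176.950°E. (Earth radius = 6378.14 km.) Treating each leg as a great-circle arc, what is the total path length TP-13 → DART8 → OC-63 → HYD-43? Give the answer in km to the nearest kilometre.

3087 km

TP-13→DART8: c = 0.023309 rad, d = 148.67 km
DART8→OC-63: c = 0.130801 rad, d = 834.27 km
OC-63→HYD-43: c = 0.329918 rad, d = 2104.26 km
Total = 148.67 + 834.27 + 2104.26 = 3087.20 km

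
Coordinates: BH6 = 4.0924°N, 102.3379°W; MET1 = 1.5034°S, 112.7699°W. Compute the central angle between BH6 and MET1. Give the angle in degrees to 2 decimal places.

Δφ = -5.5958°,  Δλ = -10.4320°
a = sin²(Δφ/2) + cos φ₁ cos φ₂ sin²(Δλ/2) = 0.010624
c = 2·arcsin(√a) = 0.206508 rad = 11.8320°

11.83°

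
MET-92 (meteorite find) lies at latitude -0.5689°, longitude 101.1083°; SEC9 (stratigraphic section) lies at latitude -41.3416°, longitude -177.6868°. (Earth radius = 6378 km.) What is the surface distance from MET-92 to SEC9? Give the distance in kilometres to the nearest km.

9243 km

Δφ = -40.7727°,  Δλ = 81.2049°
a = sin²(Δφ/2) + cos φ₁ cos φ₂ sin²(Δλ/2) = 0.439326
c = 2·arcsin(√a) = 1.449148 rad = 83.0300°
d = R·c = 6378 × 1.449148 = 9242.7 km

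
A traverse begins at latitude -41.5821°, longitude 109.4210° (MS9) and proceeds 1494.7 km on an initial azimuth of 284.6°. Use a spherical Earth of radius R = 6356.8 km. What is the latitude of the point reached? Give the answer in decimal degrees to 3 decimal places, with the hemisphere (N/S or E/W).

δ = d/R = 1494.7/6356.8 = 0.235134 rad
φ₂ = arcsin(sin φ₁ cos δ + cos φ₁ sin δ cos θ)
   = arcsin(-0.66369·0.97248 + 0.74801·0.23297·0.25207) = -36.97761°
λ₂ = λ₁ + atan2(sin θ sin δ cos φ₁, cos δ − sin φ₁ sin φ₂) = 93.02877°

36.978°S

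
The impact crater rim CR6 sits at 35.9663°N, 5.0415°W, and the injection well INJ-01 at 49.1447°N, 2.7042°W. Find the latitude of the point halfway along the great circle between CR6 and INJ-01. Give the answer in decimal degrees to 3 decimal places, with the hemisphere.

Bx = cos φ₂ cos Δλ = 0.653607,  By = cos φ₂ sin Δλ = 0.026678
φₘ = atan2(sin φ₁ + sin φ₂, √((cos φ₁ + Bx)² + By²)) = 42.56137°
λₘ = λ₁ + atan2(By, cos φ₁ + Bx) = -3.99681°

42.561°N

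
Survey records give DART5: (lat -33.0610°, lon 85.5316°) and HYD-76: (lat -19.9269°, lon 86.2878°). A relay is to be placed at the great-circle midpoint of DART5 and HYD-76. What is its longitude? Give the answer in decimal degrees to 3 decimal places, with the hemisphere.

85.931°E

Bx = cos φ₂ cos Δλ = 0.940046,  By = cos φ₂ sin Δλ = 0.012408
φₘ = atan2(sin φ₁ + sin φ₂, √((cos φ₁ + Bx)² + By²)) = -26.49445°
λₘ = λ₁ + atan2(By, cos φ₁ + Bx) = 85.93140°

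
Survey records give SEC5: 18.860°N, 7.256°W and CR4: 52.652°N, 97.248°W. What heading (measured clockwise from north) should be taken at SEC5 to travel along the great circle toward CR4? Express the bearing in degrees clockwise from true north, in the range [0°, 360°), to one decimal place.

321.1°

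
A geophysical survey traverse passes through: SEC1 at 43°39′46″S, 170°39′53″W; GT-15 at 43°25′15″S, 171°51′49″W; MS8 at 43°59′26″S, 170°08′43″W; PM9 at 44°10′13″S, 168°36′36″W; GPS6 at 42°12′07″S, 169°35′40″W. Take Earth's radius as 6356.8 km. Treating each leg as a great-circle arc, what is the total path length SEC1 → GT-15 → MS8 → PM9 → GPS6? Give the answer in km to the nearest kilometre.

SEC1: φ = -43.66278°, λ = -170.66472°
GT-15: φ = -43.42083°, λ = -171.86361°
MS8: φ = -43.99056°, λ = -170.14528°
PM9: φ = -44.17028°, λ = -168.61000°
GPS6: φ = -42.20194°, λ = -169.59444°
SEC1→GT-15: c = 0.015744 rad, d = 100.08 km
GT-15→MS8: c = 0.023851 rad, d = 151.62 km
MS8→PM9: c = 0.019503 rad, d = 123.97 km
PM9→GPS6: c = 0.036566 rad, d = 232.44 km
Total = 100.08 + 151.62 + 123.97 + 232.44 = 608.12 km

608 km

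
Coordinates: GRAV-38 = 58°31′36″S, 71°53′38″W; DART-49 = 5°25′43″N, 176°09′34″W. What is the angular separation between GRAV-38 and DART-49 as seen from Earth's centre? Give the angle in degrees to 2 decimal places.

GRAV-38: φ = -58.52667°, λ = -71.89389°
DART-49: φ = +5.42861°, λ = -176.15944°
Δφ = 63.9553°,  Δλ = -104.2656°
a = sin²(Δφ/2) + cos φ₁ cos φ₂ sin²(Δλ/2) = 0.604382
c = 2·arcsin(√a) = 1.781108 rad = 102.0500°

102.05°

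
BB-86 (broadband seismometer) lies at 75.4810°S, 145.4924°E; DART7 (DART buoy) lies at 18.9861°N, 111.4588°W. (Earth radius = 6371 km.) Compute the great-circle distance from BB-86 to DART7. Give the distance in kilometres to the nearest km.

12412 km

Δφ = 94.4671°,  Δλ = 103.0488°
a = sin²(Δφ/2) + cos φ₁ cos φ₂ sin²(Δλ/2) = 0.684237
c = 2·arcsin(√a) = 1.948162 rad = 111.6215°
d = R·c = 6371 × 1.948162 = 12411.7 km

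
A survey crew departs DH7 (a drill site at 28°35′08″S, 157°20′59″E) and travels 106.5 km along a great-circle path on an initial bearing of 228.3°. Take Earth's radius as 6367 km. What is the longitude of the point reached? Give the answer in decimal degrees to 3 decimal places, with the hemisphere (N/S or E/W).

DH7: φ = -28.58556°, λ = +157.34972°
δ = d/R = 106.5/6367 = 0.016727 rad
φ₂ = arcsin(sin φ₁ cos δ + cos φ₁ sin δ cos θ)
   = arcsin(-0.47847·0.99986 + 0.87810·0.01673·-0.66523) = -29.22063°
λ₂ = λ₁ + atan2(sin θ sin δ cos φ₁, cos δ − sin φ₁ sin φ₂) = 156.52983°

156.530°E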